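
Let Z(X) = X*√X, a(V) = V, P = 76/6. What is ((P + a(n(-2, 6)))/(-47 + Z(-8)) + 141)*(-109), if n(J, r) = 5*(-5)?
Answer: 218*(-3384*√2 + 9959*I)/(3*(-47*I + 16*√2)) ≈ -15392.0 + 11.179*I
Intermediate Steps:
n(J, r) = -25
P = 38/3 (P = 76*(⅙) = 38/3 ≈ 12.667)
Z(X) = X^(3/2)
((P + a(n(-2, 6)))/(-47 + Z(-8)) + 141)*(-109) = ((38/3 - 25)/(-47 + (-8)^(3/2)) + 141)*(-109) = (-37/(3*(-47 - 16*I*√2)) + 141)*(-109) = (141 - 37/(3*(-47 - 16*I*√2)))*(-109) = -15369 + 4033/(3*(-47 - 16*I*√2))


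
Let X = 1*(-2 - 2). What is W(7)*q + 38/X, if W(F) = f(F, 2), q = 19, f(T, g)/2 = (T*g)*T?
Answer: 7429/2 ≈ 3714.5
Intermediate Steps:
f(T, g) = 2*g*T² (f(T, g) = 2*((T*g)*T) = 2*(g*T²) = 2*g*T²)
W(F) = 4*F² (W(F) = 2*2*F² = 4*F²)
X = -4 (X = 1*(-4) = -4)
W(7)*q + 38/X = (4*7²)*19 + 38/(-4) = (4*49)*19 + 38*(-¼) = 196*19 - 19/2 = 3724 - 19/2 = 7429/2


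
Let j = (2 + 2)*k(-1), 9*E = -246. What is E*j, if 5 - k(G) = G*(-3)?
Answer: -656/3 ≈ -218.67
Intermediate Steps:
E = -82/3 (E = (1/9)*(-246) = -82/3 ≈ -27.333)
k(G) = 5 + 3*G (k(G) = 5 - G*(-3) = 5 - (-3)*G = 5 + 3*G)
j = 8 (j = (2 + 2)*(5 + 3*(-1)) = 4*(5 - 3) = 4*2 = 8)
E*j = -82/3*8 = -656/3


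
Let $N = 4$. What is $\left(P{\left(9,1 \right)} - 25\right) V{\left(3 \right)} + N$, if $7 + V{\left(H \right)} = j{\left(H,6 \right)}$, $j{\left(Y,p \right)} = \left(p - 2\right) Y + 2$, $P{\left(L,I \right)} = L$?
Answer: $-108$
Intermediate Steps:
$j{\left(Y,p \right)} = 2 + Y \left(-2 + p\right)$ ($j{\left(Y,p \right)} = \left(-2 + p\right) Y + 2 = Y \left(-2 + p\right) + 2 = 2 + Y \left(-2 + p\right)$)
$V{\left(H \right)} = -5 + 4 H$ ($V{\left(H \right)} = -7 + \left(2 - 2 H + H 6\right) = -7 + \left(2 - 2 H + 6 H\right) = -7 + \left(2 + 4 H\right) = -5 + 4 H$)
$\left(P{\left(9,1 \right)} - 25\right) V{\left(3 \right)} + N = \left(9 - 25\right) \left(-5 + 4 \cdot 3\right) + 4 = - 16 \left(-5 + 12\right) + 4 = \left(-16\right) 7 + 4 = -112 + 4 = -108$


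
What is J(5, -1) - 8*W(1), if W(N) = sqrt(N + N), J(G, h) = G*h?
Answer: -5 - 8*sqrt(2) ≈ -16.314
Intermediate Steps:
W(N) = sqrt(2)*sqrt(N) (W(N) = sqrt(2*N) = sqrt(2)*sqrt(N))
J(5, -1) - 8*W(1) = 5*(-1) - 8*sqrt(2)*sqrt(1) = -5 - 8*sqrt(2)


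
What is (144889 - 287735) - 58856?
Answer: -201702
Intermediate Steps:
(144889 - 287735) - 58856 = -142846 - 58856 = -201702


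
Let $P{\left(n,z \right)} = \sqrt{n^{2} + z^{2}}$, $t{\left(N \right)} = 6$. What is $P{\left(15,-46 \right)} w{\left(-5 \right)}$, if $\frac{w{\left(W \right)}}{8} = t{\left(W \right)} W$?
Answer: $- 240 \sqrt{2341} \approx -11612.0$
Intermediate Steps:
$w{\left(W \right)} = 48 W$ ($w{\left(W \right)} = 8 \cdot 6 W = 48 W$)
$P{\left(15,-46 \right)} w{\left(-5 \right)} = \sqrt{15^{2} + \left(-46\right)^{2}} \cdot 48 \left(-5\right) = \sqrt{225 + 2116} \left(-240\right) = \sqrt{2341} \left(-240\right) = - 240 \sqrt{2341}$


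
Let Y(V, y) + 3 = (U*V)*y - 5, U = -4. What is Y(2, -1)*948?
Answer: 0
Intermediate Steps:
Y(V, y) = -8 - 4*V*y (Y(V, y) = -3 + ((-4*V)*y - 5) = -3 + (-4*V*y - 5) = -3 + (-5 - 4*V*y) = -8 - 4*V*y)
Y(2, -1)*948 = (-8 - 4*2*(-1))*948 = (-8 + 8)*948 = 0*948 = 0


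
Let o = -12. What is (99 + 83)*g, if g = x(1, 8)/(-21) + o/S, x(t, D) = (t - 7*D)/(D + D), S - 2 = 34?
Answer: -247/8 ≈ -30.875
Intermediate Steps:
S = 36 (S = 2 + 34 = 36)
x(t, D) = (t - 7*D)/(2*D) (x(t, D) = (t - 7*D)/((2*D)) = (t - 7*D)*(1/(2*D)) = (t - 7*D)/(2*D))
g = -19/112 (g = ((½)*(1 - 7*8)/8)/(-21) - 12/36 = ((½)*(⅛)*(1 - 56))*(-1/21) - 12*1/36 = ((½)*(⅛)*(-55))*(-1/21) - ⅓ = -55/16*(-1/21) - ⅓ = 55/336 - ⅓ = -19/112 ≈ -0.16964)
(99 + 83)*g = (99 + 83)*(-19/112) = 182*(-19/112) = -247/8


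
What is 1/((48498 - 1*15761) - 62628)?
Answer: -1/29891 ≈ -3.3455e-5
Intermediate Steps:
1/((48498 - 1*15761) - 62628) = 1/((48498 - 15761) - 62628) = 1/(32737 - 62628) = 1/(-29891) = -1/29891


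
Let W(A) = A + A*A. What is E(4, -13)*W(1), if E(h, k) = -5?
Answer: -10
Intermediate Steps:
W(A) = A + A**2
E(4, -13)*W(1) = -5*(1 + 1) = -5*2 = -10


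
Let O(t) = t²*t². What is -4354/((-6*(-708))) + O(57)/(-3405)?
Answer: -7476119603/2410740 ≈ -3101.2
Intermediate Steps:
O(t) = t⁴
-4354/((-6*(-708))) + O(57)/(-3405) = -4354/((-6*(-708))) + 57⁴/(-3405) = -4354/4248 + 10556001*(-1/3405) = -4354*1/4248 - 3518667/1135 = -2177/2124 - 3518667/1135 = -7476119603/2410740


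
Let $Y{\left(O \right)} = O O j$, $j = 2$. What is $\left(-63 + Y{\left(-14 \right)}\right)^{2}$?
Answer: $108241$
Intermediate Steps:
$Y{\left(O \right)} = 2 O^{2}$ ($Y{\left(O \right)} = O O 2 = O^{2} \cdot 2 = 2 O^{2}$)
$\left(-63 + Y{\left(-14 \right)}\right)^{2} = \left(-63 + 2 \left(-14\right)^{2}\right)^{2} = \left(-63 + 2 \cdot 196\right)^{2} = \left(-63 + 392\right)^{2} = 329^{2} = 108241$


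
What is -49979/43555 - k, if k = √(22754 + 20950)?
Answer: -49979/43555 - 6*√1214 ≈ -210.20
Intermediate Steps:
k = 6*√1214 (k = √43704 = 6*√1214 ≈ 209.05)
-49979/43555 - k = -49979/43555 - 6*√1214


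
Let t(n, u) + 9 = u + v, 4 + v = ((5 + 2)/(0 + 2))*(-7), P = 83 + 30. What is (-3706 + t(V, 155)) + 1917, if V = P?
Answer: -3343/2 ≈ -1671.5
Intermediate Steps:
P = 113
V = 113
v = -57/2 (v = -4 + ((5 + 2)/(0 + 2))*(-7) = -4 + (7/2)*(-7) = -4 - 49/2 = -57/2 ≈ -28.500)
t(n, u) = -75/2 + u (t(n, u) = -9 + (u - 57/2) = -9 + (-57/2 + u) = -75/2 + u)
(-3706 + t(V, 155)) + 1917 = (-3706 + (-75/2 + 155)) + 1917 = (-3706 + 235/2) + 1917 = -7177/2 + 1917 = -3343/2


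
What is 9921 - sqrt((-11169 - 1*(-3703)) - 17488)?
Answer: 9921 - I*sqrt(24954) ≈ 9921.0 - 157.97*I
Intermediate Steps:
9921 - sqrt((-11169 - 1*(-3703)) - 17488) = 9921 - sqrt((-11169 + 3703) - 17488) = 9921 - sqrt(-7466 - 17488) = 9921 - sqrt(-24954) = 9921 - I*sqrt(24954)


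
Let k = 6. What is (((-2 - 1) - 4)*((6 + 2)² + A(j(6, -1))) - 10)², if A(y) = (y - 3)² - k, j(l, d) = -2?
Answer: 349281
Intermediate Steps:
A(y) = -6 + (-3 + y)² (A(y) = (y - 3)² - 1*6 = (-3 + y)² - 6 = -6 + (-3 + y)²)
(((-2 - 1) - 4)*((6 + 2)² + A(j(6, -1))) - 10)² = (((-2 - 1) - 4)*((6 + 2)² + (-6 + (-3 - 2)²)) - 10)² = ((-3 - 4)*(8² + (-6 + (-5)²)) - 10)² = (-7*(64 + (-6 + 25)) - 10)² = (-7*(64 + 19) - 10)² = (-7*83 - 10)² = (-581 - 10)² = (-591)² = 349281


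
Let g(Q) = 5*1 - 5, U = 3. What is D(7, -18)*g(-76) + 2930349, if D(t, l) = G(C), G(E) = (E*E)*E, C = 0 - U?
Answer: 2930349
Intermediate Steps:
C = -3 (C = 0 - 1*3 = 0 - 3 = -3)
G(E) = E**3 (G(E) = E**2*E = E**3)
g(Q) = 0 (g(Q) = 5 - 5 = 0)
D(t, l) = -27 (D(t, l) = (-3)**3 = -27)
D(7, -18)*g(-76) + 2930349 = -27*0 + 2930349 = 0 + 2930349 = 2930349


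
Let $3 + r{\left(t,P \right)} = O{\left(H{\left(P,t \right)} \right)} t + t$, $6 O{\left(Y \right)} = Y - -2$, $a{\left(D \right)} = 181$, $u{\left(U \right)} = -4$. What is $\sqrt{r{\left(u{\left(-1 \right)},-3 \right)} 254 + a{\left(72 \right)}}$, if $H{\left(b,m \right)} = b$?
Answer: $\frac{i \sqrt{12849}}{3} \approx 37.784 i$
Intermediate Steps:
$O{\left(Y \right)} = \frac{1}{3} + \frac{Y}{6}$ ($O{\left(Y \right)} = \frac{Y - -2}{6} = \frac{Y + 2}{6} = \frac{2 + Y}{6} = \frac{1}{3} + \frac{Y}{6}$)
$r{\left(t,P \right)} = -3 + t + t \left(\frac{1}{3} + \frac{P}{6}\right)$ ($r{\left(t,P \right)} = -3 + \left(\left(\frac{1}{3} + \frac{P}{6}\right) t + t\right) = -3 + \left(t \left(\frac{1}{3} + \frac{P}{6}\right) + t\right) = -3 + \left(t + t \left(\frac{1}{3} + \frac{P}{6}\right)\right) = -3 + t + t \left(\frac{1}{3} + \frac{P}{6}\right)$)
$\sqrt{r{\left(u{\left(-1 \right)},-3 \right)} 254 + a{\left(72 \right)}} = \sqrt{\left(-3 + \frac{4}{3} \left(-4\right) + \frac{1}{6} \left(-3\right) \left(-4\right)\right) 254 + 181} = \sqrt{\left(-3 - \frac{16}{3} + 2\right) 254 + 181} = \sqrt{\left(- \frac{19}{3}\right) 254 + 181} = \sqrt{- \frac{4826}{3} + 181} = \sqrt{- \frac{4283}{3}} = \frac{i \sqrt{12849}}{3}$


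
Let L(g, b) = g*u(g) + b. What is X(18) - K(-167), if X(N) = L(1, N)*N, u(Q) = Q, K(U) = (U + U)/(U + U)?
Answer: 341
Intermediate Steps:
K(U) = 1 (K(U) = (2*U)/((2*U)) = (2*U)*(1/(2*U)) = 1)
L(g, b) = b + g² (L(g, b) = g*g + b = g² + b = b + g²)
X(N) = N*(1 + N) (X(N) = (N + 1²)*N = (N + 1)*N = (1 + N)*N = N*(1 + N))
X(18) - K(-167) = 18*(1 + 18) - 1*1 = 18*19 - 1 = 342 - 1 = 341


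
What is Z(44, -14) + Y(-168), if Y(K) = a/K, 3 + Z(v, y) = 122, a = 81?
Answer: 6637/56 ≈ 118.52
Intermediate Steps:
Z(v, y) = 119 (Z(v, y) = -3 + 122 = 119)
Y(K) = 81/K
Z(44, -14) + Y(-168) = 119 + 81/(-168) = 119 + 81*(-1/168) = 119 - 27/56 = 6637/56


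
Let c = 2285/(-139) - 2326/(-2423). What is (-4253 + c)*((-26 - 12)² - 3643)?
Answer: 3161306329518/336797 ≈ 9.3864e+6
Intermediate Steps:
c = -5213241/336797 (c = 2285*(-1/139) - 2326*(-1/2423) = -2285/139 + 2326/2423 = -5213241/336797 ≈ -15.479)
(-4253 + c)*((-26 - 12)² - 3643) = (-4253 - 5213241/336797)*((-26 - 12)² - 3643) = -1437610882*((-38)² - 3643)/336797 = -1437610882*(1444 - 3643)/336797 = -1437610882/336797*(-2199) = 3161306329518/336797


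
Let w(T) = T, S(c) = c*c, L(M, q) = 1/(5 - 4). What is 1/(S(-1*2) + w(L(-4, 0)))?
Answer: ⅕ ≈ 0.20000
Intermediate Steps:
L(M, q) = 1 (L(M, q) = 1/1 = 1)
S(c) = c²
1/(S(-1*2) + w(L(-4, 0))) = 1/((-1*2)² + 1) = 1/((-2)² + 1) = 1/(4 + 1) = 1/5 = ⅕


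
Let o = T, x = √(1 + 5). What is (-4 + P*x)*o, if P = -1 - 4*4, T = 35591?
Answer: -142364 - 605047*√6 ≈ -1.6244e+6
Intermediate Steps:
x = √6 ≈ 2.4495
P = -17 (P = -1 - 16 = -17)
o = 35591
(-4 + P*x)*o = (-4 - 17*√6)*35591 = -142364 - 605047*√6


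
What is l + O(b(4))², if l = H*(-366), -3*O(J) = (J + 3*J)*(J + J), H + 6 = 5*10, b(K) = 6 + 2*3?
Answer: 131352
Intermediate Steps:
b(K) = 12 (b(K) = 6 + 6 = 12)
H = 44 (H = -6 + 5*10 = -6 + 50 = 44)
O(J) = -8*J²/3 (O(J) = -(J + 3*J)*(J + J)/3 = -4*J*2*J/3 = -8*J²/3)
l = -16104 (l = 44*(-366) = -16104)
l + O(b(4))² = -16104 + (-8/3*12²)² = -16104 + (-8/3*144)² = -16104 + (-384)² = -16104 + 147456 = 131352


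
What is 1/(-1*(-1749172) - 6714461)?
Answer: -1/4965289 ≈ -2.0140e-7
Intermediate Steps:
1/(-1*(-1749172) - 6714461) = 1/(1749172 - 6714461) = 1/(-4965289) = -1/4965289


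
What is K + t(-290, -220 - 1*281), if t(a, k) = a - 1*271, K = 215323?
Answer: 214762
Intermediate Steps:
t(a, k) = -271 + a (t(a, k) = a - 271 = -271 + a)
K + t(-290, -220 - 1*281) = 215323 + (-271 - 290) = 215323 - 561 = 214762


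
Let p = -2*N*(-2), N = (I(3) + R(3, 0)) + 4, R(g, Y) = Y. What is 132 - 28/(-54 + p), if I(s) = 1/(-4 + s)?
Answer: 398/3 ≈ 132.67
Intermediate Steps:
N = 3 (N = (1/(-4 + 3) + 0) + 4 = (1/(-1) + 0) + 4 = (-1 + 0) + 4 = -1 + 4 = 3)
p = 12 (p = -2*3*(-2) = -6*(-2) = 12)
132 - 28/(-54 + p) = 132 - 28/(-54 + 12) = 132 - 28/(-42) = 132 - 1/42*(-28) = 132 + ⅔ = 398/3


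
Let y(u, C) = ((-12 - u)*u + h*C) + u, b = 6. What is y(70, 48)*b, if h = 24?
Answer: -27108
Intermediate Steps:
y(u, C) = u + 24*C + u*(-12 - u) (y(u, C) = ((-12 - u)*u + 24*C) + u = (u*(-12 - u) + 24*C) + u = (24*C + u*(-12 - u)) + u = u + 24*C + u*(-12 - u))
y(70, 48)*b = (-1*70**2 - 11*70 + 24*48)*6 = (-1*4900 - 770 + 1152)*6 = (-4900 - 770 + 1152)*6 = -4518*6 = -27108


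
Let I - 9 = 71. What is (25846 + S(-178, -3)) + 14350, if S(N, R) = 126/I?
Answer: 1607903/40 ≈ 40198.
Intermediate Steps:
I = 80 (I = 9 + 71 = 80)
S(N, R) = 63/40 (S(N, R) = 126/80 = 126*(1/80) = 63/40)
(25846 + S(-178, -3)) + 14350 = (25846 + 63/40) + 14350 = 1033903/40 + 14350 = 1607903/40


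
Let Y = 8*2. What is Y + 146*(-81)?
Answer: -11810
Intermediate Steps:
Y = 16
Y + 146*(-81) = 16 + 146*(-81) = 16 - 11826 = -11810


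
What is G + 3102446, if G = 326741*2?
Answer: 3755928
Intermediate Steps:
G = 653482
G + 3102446 = 653482 + 3102446 = 3755928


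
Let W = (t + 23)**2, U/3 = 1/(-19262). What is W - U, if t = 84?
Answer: 220530641/19262 ≈ 11449.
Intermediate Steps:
U = -3/19262 (U = 3/(-19262) = 3*(-1/19262) = -3/19262 ≈ -0.00015575)
W = 11449 (W = (84 + 23)**2 = 107**2 = 11449)
W - U = 11449 - 1*(-3/19262) = 11449 + 3/19262 = 220530641/19262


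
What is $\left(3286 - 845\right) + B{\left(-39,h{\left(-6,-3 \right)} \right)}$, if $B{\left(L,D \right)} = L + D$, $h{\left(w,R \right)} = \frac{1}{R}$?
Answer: $\frac{7205}{3} \approx 2401.7$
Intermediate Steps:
$B{\left(L,D \right)} = D + L$
$\left(3286 - 845\right) + B{\left(-39,h{\left(-6,-3 \right)} \right)} = \left(3286 - 845\right) - \left(39 - \frac{1}{-3}\right) = 2441 - \frac{118}{3} = \frac{7205}{3}$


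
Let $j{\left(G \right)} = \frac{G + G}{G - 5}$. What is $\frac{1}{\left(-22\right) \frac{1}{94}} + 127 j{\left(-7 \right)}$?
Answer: $\frac{9497}{66} \approx 143.89$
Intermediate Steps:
$j{\left(G \right)} = \frac{2 G}{-5 + G}$
$\frac{1}{\left(-22\right) \frac{1}{94}} + 127 j{\left(-7 \right)} = \frac{1}{\left(-22\right) \frac{1}{94}} + 127 \cdot 2 \left(-7\right) \frac{1}{-5 - 7} = \frac{1}{\left(-22\right) \frac{1}{94}} + 127 \cdot 2 \left(-7\right) \frac{1}{-12} = \frac{1}{- \frac{11}{47}} + 127 \cdot 2 \left(-7\right) \left(- \frac{1}{12}\right) = - \frac{47}{11} + 127 \cdot \frac{7}{6} = - \frac{47}{11} + \frac{889}{6} = \frac{9497}{66}$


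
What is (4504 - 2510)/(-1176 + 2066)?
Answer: 997/445 ≈ 2.2404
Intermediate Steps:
(4504 - 2510)/(-1176 + 2066) = 1994/890 = 1994*(1/890) = 997/445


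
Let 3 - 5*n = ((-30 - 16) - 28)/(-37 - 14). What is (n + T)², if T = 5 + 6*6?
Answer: 110965156/65025 ≈ 1706.5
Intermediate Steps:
T = 41 (T = 5 + 36 = 41)
n = 79/255 (n = ⅗ - ((-30 - 16) - 28)/(5*(-37 - 14)) = ⅗ - (-46 - 28)/(5*(-51)) = ⅗ - (-74)*(-1)/(5*51) = ⅗ - ⅕*74/51 = ⅗ - 74/255 = 79/255 ≈ 0.30980)
(n + T)² = (79/255 + 41)² = (10534/255)² = 110965156/65025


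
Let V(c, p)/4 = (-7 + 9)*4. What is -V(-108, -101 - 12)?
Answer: -32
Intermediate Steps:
V(c, p) = 32 (V(c, p) = 4*((-7 + 9)*4) = 4*(2*4) = 4*8 = 32)
-V(-108, -101 - 12) = -1*32 = -32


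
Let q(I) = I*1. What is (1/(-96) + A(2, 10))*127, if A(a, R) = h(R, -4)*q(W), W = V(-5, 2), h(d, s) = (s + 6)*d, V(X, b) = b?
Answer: 487553/96 ≈ 5078.7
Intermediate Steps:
h(d, s) = d*(6 + s) (h(d, s) = (6 + s)*d = d*(6 + s))
W = 2
q(I) = I
A(a, R) = 4*R (A(a, R) = (R*(6 - 4))*2 = (R*2)*2 = (2*R)*2 = 4*R)
(1/(-96) + A(2, 10))*127 = (1/(-96) + 4*10)*127 = (-1/96 + 40)*127 = (3839/96)*127 = 487553/96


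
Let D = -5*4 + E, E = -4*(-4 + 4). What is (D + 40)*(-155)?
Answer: -3100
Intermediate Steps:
E = 0 (E = -4*0 = 0)
D = -20 (D = -5*4 + 0 = -20 + 0 = -20)
(D + 40)*(-155) = (-20 + 40)*(-155) = 20*(-155) = -3100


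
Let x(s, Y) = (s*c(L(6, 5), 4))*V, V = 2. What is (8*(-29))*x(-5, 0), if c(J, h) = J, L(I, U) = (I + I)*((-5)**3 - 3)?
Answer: -3563520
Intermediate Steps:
L(I, U) = -256*I (L(I, U) = (2*I)*(-125 - 3) = (2*I)*(-128) = -256*I)
x(s, Y) = -3072*s (x(s, Y) = (s*(-256*6))*2 = (s*(-1536))*2 = -1536*s*2 = -3072*s)
(8*(-29))*x(-5, 0) = (8*(-29))*(-3072*(-5)) = -232*15360 = -3563520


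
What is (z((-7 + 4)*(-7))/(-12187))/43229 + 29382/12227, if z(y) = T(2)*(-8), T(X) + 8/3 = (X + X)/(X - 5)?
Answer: 15479372232122/6441572699821 ≈ 2.4030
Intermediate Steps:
T(X) = -8/3 + 2*X/(-5 + X) (T(X) = -8/3 + (X + X)/(X - 5) = -8/3 + (2*X)/(-5 + X) = -8/3 + 2*X/(-5 + X))
z(y) = 32 (z(y) = (2*(20 - 1*2)/(3*(-5 + 2)))*(-8) = ((⅔)*(20 - 2)/(-3))*(-8) = ((⅔)*(-⅓)*18)*(-8) = -4*(-8) = 32)
(z((-7 + 4)*(-7))/(-12187))/43229 + 29382/12227 = (32/(-12187))/43229 + 29382/12227 = (32*(-1/12187))*(1/43229) + 29382*(1/12227) = -32/12187*1/43229 + 29382/12227 = -32/526831823 + 29382/12227 = 15479372232122/6441572699821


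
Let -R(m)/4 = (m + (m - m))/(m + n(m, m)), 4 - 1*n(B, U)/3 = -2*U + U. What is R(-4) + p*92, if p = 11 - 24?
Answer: -1200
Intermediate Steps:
p = -13
n(B, U) = 12 + 3*U (n(B, U) = 12 - 3*(-2*U + U) = 12 - (-3)*U = 12 + 3*U)
R(m) = -4*m/(12 + 4*m) (R(m) = -4*(m + (m - m))/(m + (12 + 3*m)) = -4*(m + 0)/(12 + 4*m) = -4*m/(12 + 4*m))
R(-4) + p*92 = -1*(-4)/(3 - 4) - 13*92 = -1*(-4)/(-1) - 1196 = -1*(-4)*(-1) - 1196 = -4 - 1196 = -1200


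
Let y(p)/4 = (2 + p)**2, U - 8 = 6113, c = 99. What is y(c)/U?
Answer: 40804/6121 ≈ 6.6662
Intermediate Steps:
U = 6121 (U = 8 + 6113 = 6121)
y(p) = 4*(2 + p)**2
y(c)/U = (4*(2 + 99)**2)/6121 = (4*101**2)*(1/6121) = (4*10201)*(1/6121) = 40804*(1/6121) = 40804/6121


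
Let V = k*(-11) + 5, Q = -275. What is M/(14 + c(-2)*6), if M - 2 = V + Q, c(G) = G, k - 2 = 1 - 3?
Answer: -134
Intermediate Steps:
k = 0 (k = 2 + (1 - 3) = 2 - 2 = 0)
V = 5 (V = 0*(-11) + 5 = 0 + 5 = 5)
M = -268 (M = 2 + (5 - 275) = 2 - 270 = -268)
M/(14 + c(-2)*6) = -268/(14 - 2*6) = -268/(14 - 12) = -268/2 = -268*½ = -134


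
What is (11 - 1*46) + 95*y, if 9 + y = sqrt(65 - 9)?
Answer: -890 + 190*sqrt(14) ≈ -179.09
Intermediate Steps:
y = -9 + 2*sqrt(14) (y = -9 + sqrt(65 - 9) = -9 + sqrt(56) = -9 + 2*sqrt(14) ≈ -1.5167)
(11 - 1*46) + 95*y = (11 - 1*46) + 95*(-9 + 2*sqrt(14)) = (11 - 46) + (-855 + 190*sqrt(14)) = -35 + (-855 + 190*sqrt(14)) = -890 + 190*sqrt(14)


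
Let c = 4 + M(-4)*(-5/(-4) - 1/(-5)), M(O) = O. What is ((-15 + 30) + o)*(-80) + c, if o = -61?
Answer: 18391/5 ≈ 3678.2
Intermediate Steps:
c = -9/5 (c = 4 - 4*(-5/(-4) - 1/(-5)) = 4 - 4*(-5*(-1/4) - 1*(-1/5)) = 4 - 4*(5/4 + 1/5) = 4 - 4*29/20 = 4 - 29/5 = -9/5 ≈ -1.8000)
((-15 + 30) + o)*(-80) + c = ((-15 + 30) - 61)*(-80) - 9/5 = (15 - 61)*(-80) - 9/5 = -46*(-80) - 9/5 = 3680 - 9/5 = 18391/5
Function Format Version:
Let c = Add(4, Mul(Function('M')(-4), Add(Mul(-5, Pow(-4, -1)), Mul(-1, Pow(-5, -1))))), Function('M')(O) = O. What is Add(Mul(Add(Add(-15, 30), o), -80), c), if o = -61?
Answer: Rational(18391, 5) ≈ 3678.2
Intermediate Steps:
c = Rational(-9, 5) (c = Add(4, Mul(-4, Add(Mul(-5, Pow(-4, -1)), Mul(-1, Pow(-5, -1))))) = Add(4, Mul(-4, Add(Mul(-5, Rational(-1, 4)), Mul(-1, Rational(-1, 5))))) = Add(4, Mul(-4, Add(Rational(5, 4), Rational(1, 5)))) = Add(4, Mul(-4, Rational(29, 20))) = Add(4, Rational(-29, 5)) = Rational(-9, 5) ≈ -1.8000)
Add(Mul(Add(Add(-15, 30), o), -80), c) = Add(Mul(Add(Add(-15, 30), -61), -80), Rational(-9, 5)) = Add(Mul(Add(15, -61), -80), Rational(-9, 5)) = Add(Mul(-46, -80), Rational(-9, 5)) = Add(3680, Rational(-9, 5)) = Rational(18391, 5)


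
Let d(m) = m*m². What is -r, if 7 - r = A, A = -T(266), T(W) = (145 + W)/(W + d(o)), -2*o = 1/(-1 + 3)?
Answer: -145465/17023 ≈ -8.5452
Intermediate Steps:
o = -¼ (o = -1/(2*(-1 + 3)) = -½/2 = -½*½ = -¼ ≈ -0.25000)
d(m) = m³
T(W) = (145 + W)/(-1/64 + W) (T(W) = (145 + W)/(W + (-¼)³) = (145 + W)/(W - 1/64) = (145 + W)/(-1/64 + W))
A = -26304/17023 (A = -64*(145 + 266)/(-1 + 64*266) = -64*411/(-1 + 17024) = -64*411/17023 = -1*26304/17023 = -26304/17023 ≈ -1.5452)
r = 145465/17023 (r = 7 - 1*(-26304/17023) = 7 + 26304/17023 = 145465/17023 ≈ 8.5452)
-r = -1*145465/17023 = -145465/17023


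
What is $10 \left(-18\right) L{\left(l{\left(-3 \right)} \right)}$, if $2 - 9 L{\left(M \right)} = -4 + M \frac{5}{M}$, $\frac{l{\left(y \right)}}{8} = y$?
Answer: $-20$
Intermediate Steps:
$l{\left(y \right)} = 8 y$
$L{\left(M \right)} = \frac{1}{9}$ ($L{\left(M \right)} = \frac{2}{9} - \frac{-4 + M \frac{5}{M}}{9} = \frac{2}{9} - \frac{-4 + 5}{9} = \frac{2}{9} - \frac{1}{9} = \frac{1}{9}$)
$10 \left(-18\right) L{\left(l{\left(-3 \right)} \right)} = 10 \left(-18\right) \frac{1}{9} = \left(-180\right) \frac{1}{9} = -20$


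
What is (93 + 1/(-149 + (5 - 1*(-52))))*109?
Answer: 932495/92 ≈ 10136.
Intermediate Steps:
(93 + 1/(-149 + (5 - 1*(-52))))*109 = (93 + 1/(-149 + (5 + 52)))*109 = (93 + 1/(-149 + 57))*109 = (93 + 1/(-92))*109 = (93 - 1/92)*109 = (8555/92)*109 = 932495/92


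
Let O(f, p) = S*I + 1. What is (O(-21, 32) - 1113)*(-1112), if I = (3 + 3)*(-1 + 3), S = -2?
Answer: 1263232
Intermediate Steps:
I = 12 (I = 6*2 = 12)
O(f, p) = -23 (O(f, p) = -2*12 + 1 = -24 + 1 = -23)
(O(-21, 32) - 1113)*(-1112) = (-23 - 1113)*(-1112) = -1136*(-1112) = 1263232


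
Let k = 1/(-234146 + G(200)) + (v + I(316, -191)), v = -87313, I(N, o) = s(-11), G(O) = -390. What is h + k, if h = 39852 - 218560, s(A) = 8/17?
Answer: -1060653645081/3987112 ≈ -2.6602e+5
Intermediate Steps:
s(A) = 8/17 (s(A) = 8*(1/17) = 8/17)
I(N, o) = 8/17
h = -178708
k = -348124833785/3987112 (k = 1/(-234146 - 390) + (-87313 + 8/17) = 1/(-234536) - 1484313/17 = -1/234536 - 1484313/17 = -348124833785/3987112 ≈ -87313.)
h + k = -178708 - 348124833785/3987112 = -1060653645081/3987112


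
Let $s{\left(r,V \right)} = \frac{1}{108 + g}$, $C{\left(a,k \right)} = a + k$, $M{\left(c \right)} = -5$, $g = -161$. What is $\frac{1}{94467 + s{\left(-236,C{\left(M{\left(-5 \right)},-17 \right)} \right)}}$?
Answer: $\frac{53}{5006750} \approx 1.0586 \cdot 10^{-5}$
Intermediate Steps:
$s{\left(r,V \right)} = - \frac{1}{53}$ ($s{\left(r,V \right)} = \frac{1}{108 - 161} = \frac{1}{-53} = - \frac{1}{53}$)
$\frac{1}{94467 + s{\left(-236,C{\left(M{\left(-5 \right)},-17 \right)} \right)}} = \frac{1}{94467 - \frac{1}{53}} = \frac{1}{\frac{5006750}{53}} = \frac{53}{5006750}$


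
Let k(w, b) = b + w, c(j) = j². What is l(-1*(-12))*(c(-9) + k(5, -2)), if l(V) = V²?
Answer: 12096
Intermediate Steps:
l(-1*(-12))*(c(-9) + k(5, -2)) = (-1*(-12))²*((-9)² + (-2 + 5)) = 12²*(81 + 3) = 144*84 = 12096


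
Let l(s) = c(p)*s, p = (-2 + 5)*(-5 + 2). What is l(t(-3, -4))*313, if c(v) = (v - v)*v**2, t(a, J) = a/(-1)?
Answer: 0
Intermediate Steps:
t(a, J) = -a (t(a, J) = a*(-1) = -a)
p = -9 (p = 3*(-3) = -9)
c(v) = 0 (c(v) = 0*v**2 = 0)
l(s) = 0 (l(s) = 0*s = 0)
l(t(-3, -4))*313 = 0*313 = 0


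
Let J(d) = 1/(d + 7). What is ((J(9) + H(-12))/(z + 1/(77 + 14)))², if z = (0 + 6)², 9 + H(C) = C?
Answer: 929335225/2749114624 ≈ 0.33805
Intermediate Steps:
H(C) = -9 + C
J(d) = 1/(7 + d)
z = 36 (z = 6² = 36)
((J(9) + H(-12))/(z + 1/(77 + 14)))² = ((1/(7 + 9) + (-9 - 12))/(36 + 1/(77 + 14)))² = ((1/16 - 21)/(36 + 1/91))² = (-335/(16*3277/91))² = (-335/16*91/3277)² = (-30485/52432)² = 929335225/2749114624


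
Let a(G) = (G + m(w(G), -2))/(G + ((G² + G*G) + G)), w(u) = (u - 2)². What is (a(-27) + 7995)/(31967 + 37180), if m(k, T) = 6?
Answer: 3741653/32360796 ≈ 0.11562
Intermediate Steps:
w(u) = (-2 + u)²
a(G) = (6 + G)/(2*G + 2*G²) (a(G) = (G + 6)/(G + ((G² + G*G) + G)) = (6 + G)/(G + ((G² + G²) + G)) = (6 + G)/(G + (2*G² + G)) = (6 + G)/(G + (G + 2*G²)) = (6 + G)/(2*G + 2*G²))
(a(-27) + 7995)/(31967 + 37180) = ((½)*(6 - 27)/(-27*(1 - 27)) + 7995)/(31967 + 37180) = ((½)*(-1/27)*(-21)/(-26) + 7995)/69147 = ((½)*(-1/27)*(-1/26)*(-21) + 7995)*(1/69147) = (-7/468 + 7995)*(1/69147) = (3741653/468)*(1/69147) = 3741653/32360796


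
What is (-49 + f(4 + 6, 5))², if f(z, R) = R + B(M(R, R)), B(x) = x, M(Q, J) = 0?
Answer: 1936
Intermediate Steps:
f(z, R) = R (f(z, R) = R + 0 = R)
(-49 + f(4 + 6, 5))² = (-49 + 5)² = (-44)² = 1936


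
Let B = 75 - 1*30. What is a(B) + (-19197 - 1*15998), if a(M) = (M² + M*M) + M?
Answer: -31100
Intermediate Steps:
B = 45 (B = 75 - 30 = 45)
a(M) = M + 2*M² (a(M) = (M² + M²) + M = 2*M² + M = M + 2*M²)
a(B) + (-19197 - 1*15998) = 45*(1 + 2*45) + (-19197 - 1*15998) = 45*(1 + 90) + (-19197 - 15998) = 45*91 - 35195 = 4095 - 35195 = -31100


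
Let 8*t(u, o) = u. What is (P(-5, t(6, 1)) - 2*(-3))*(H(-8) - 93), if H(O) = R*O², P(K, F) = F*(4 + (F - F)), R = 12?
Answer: 6075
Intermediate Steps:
t(u, o) = u/8
P(K, F) = 4*F (P(K, F) = F*(4 + 0) = F*4 = 4*F)
H(O) = 12*O²
(P(-5, t(6, 1)) - 2*(-3))*(H(-8) - 93) = (4*((⅛)*6) - 2*(-3))*(12*(-8)² - 93) = (4*(¾) + 6)*(12*64 - 93) = (3 + 6)*(768 - 93) = 9*675 = 6075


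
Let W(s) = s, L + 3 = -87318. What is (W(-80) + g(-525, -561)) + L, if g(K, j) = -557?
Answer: -87958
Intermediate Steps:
L = -87321 (L = -3 - 87318 = -87321)
(W(-80) + g(-525, -561)) + L = (-80 - 557) - 87321 = -637 - 87321 = -87958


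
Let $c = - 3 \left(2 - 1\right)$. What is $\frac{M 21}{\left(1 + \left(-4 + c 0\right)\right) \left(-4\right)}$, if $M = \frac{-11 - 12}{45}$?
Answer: $- \frac{161}{180} \approx -0.89444$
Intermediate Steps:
$c = -3$ ($c = \left(-3\right) 1 = -3$)
$M = - \frac{23}{45}$ ($M = \left(-11 - 12\right) \frac{1}{45} = \left(-23\right) \frac{1}{45} = - \frac{23}{45} \approx -0.51111$)
$\frac{M 21}{\left(1 + \left(-4 + c 0\right)\right) \left(-4\right)} = \frac{\left(- \frac{23}{45}\right) 21}{\left(1 - 4\right) \left(-4\right)} = - \frac{161}{15 \left(1 + \left(-4 + 0\right)\right) \left(-4\right)} = - \frac{161}{15 \left(1 - 4\right) \left(-4\right)} = - \frac{161}{15 \left(\left(-3\right) \left(-4\right)\right)} = - \frac{161}{15 \cdot 12} = \left(- \frac{161}{15}\right) \frac{1}{12} = - \frac{161}{180}$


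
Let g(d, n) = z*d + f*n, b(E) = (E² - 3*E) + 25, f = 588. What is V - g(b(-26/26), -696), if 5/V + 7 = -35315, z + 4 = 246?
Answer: 14207568055/35322 ≈ 4.0223e+5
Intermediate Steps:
z = 242 (z = -4 + 246 = 242)
V = -5/35322 (V = 5/(-7 - 35315) = 5/(-35322) = 5*(-1/35322) = -5/35322 ≈ -0.00014155)
b(E) = 25 + E² - 3*E
g(d, n) = 242*d + 588*n
V - g(b(-26/26), -696) = -5/35322 - (242*(25 + (-26/26)² - (-78)/26) + 588*(-696)) = -5/35322 - (242*(25 + (-26*1/26)² - (-78)/26) - 409248) = -5/35322 - (242*(25 + (-1)² - 3*(-1)) - 409248) = -5/35322 - (242*(25 + 1 + 3) - 409248) = -5/35322 - (242*29 - 409248) = -5/35322 - (7018 - 409248) = -5/35322 - 1*(-402230) = -5/35322 + 402230 = 14207568055/35322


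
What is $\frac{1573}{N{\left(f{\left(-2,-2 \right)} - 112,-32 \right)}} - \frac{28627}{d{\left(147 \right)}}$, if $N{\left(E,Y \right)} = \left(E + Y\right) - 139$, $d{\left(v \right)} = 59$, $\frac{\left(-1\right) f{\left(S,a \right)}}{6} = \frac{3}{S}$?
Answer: $- \frac{7936605}{16166} \approx -490.94$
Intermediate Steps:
$f{\left(S,a \right)} = - \frac{18}{S}$ ($f{\left(S,a \right)} = - 6 \frac{3}{S} = - \frac{18}{S}$)
$N{\left(E,Y \right)} = -139 + E + Y$
$\frac{1573}{N{\left(f{\left(-2,-2 \right)} - 112,-32 \right)}} - \frac{28627}{d{\left(147 \right)}} = \frac{1573}{-139 - \left(112 + \frac{18}{-2}\right) - 32} - \frac{28627}{59} = \frac{1573}{-139 - 103 - 32} - \frac{28627}{59} = \frac{1573}{-274} - \frac{28627}{59} = 1573 \left(- \frac{1}{274}\right) - \frac{28627}{59} = - \frac{1573}{274} - \frac{28627}{59} = - \frac{7936605}{16166}$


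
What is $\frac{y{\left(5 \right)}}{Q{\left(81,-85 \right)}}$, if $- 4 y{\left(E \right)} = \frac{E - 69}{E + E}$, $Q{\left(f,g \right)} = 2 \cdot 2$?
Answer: $\frac{2}{5} \approx 0.4$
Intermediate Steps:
$Q{\left(f,g \right)} = 4$
$y{\left(E \right)} = - \frac{-69 + E}{8 E}$ ($y{\left(E \right)} = - \frac{\left(E - 69\right) \frac{1}{E + E}}{4} = - \frac{\left(-69 + E\right) \frac{1}{2 E}}{4} = - \frac{\frac{1}{2} \frac{1}{E} \left(-69 + E\right)}{4} = - \frac{-69 + E}{8 E}$)
$\frac{y{\left(5 \right)}}{Q{\left(81,-85 \right)}} = \frac{\frac{1}{8} \cdot \frac{1}{5} \left(69 - 5\right)}{4} = \frac{1}{8} \cdot \frac{1}{5} \left(69 - 5\right) \frac{1}{4} = \frac{1}{8} \cdot \frac{1}{5} \cdot 64 \cdot \frac{1}{4} = \frac{8}{5} \cdot \frac{1}{4} = \frac{2}{5}$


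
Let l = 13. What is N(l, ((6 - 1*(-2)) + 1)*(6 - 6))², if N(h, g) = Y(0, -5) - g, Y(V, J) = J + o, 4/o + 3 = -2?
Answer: 841/25 ≈ 33.640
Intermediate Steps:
o = -⅘ (o = 4/(-3 - 2) = 4/(-5) = 4*(-⅕) = -⅘ ≈ -0.80000)
Y(V, J) = -⅘ + J (Y(V, J) = J - ⅘ = -⅘ + J)
N(h, g) = -29/5 - g (N(h, g) = (-⅘ - 5) - g = -29/5 - g)
N(l, ((6 - 1*(-2)) + 1)*(6 - 6))² = (-29/5 - ((6 - 1*(-2)) + 1)*(6 - 6))² = (-29/5 - ((6 + 2) + 1)*0)² = (-29/5 - (8 + 1)*0)² = (-29/5 - 9*0)² = (-29/5 - 1*0)² = (-29/5 + 0)² = (-29/5)² = 841/25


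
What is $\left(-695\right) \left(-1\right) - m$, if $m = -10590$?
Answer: $11285$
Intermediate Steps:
$\left(-695\right) \left(-1\right) - m = \left(-695\right) \left(-1\right) - -10590 = 695 + 10590 = 11285$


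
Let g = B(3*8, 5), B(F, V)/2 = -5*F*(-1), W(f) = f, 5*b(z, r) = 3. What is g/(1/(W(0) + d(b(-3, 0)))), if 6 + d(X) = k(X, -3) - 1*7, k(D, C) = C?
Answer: -3840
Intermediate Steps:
b(z, r) = ⅗ (b(z, r) = (⅕)*3 = ⅗)
d(X) = -16 (d(X) = -6 + (-3 - 1*7) = -6 + (-3 - 7) = -6 - 10 = -16)
B(F, V) = 10*F (B(F, V) = 2*(-5*F*(-1)) = 2*(5*F) = 10*F)
g = 240 (g = 10*(3*8) = 10*24 = 240)
g/(1/(W(0) + d(b(-3, 0)))) = 240/(1/(0 - 16)) = 240/(1/(-16)) = 240/(-1/16) = 240*(-16) = -3840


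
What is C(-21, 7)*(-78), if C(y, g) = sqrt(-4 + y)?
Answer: -390*I ≈ -390.0*I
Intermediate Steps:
C(-21, 7)*(-78) = sqrt(-4 - 21)*(-78) = sqrt(-25)*(-78) = (5*I)*(-78) = -390*I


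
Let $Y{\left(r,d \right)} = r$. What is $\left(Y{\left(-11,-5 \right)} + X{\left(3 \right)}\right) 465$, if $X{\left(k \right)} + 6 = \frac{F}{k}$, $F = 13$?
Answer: $-5890$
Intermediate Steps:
$X{\left(k \right)} = -6 + \frac{13}{k}$
$\left(Y{\left(-11,-5 \right)} + X{\left(3 \right)}\right) 465 = \left(-11 - \left(6 - \frac{13}{3}\right)\right) 465 = \left(-11 + \left(-6 + 13 \cdot \frac{1}{3}\right)\right) 465 = \left(-11 + \left(-6 + \frac{13}{3}\right)\right) 465 = \left(-11 - \frac{5}{3}\right) 465 = \left(- \frac{38}{3}\right) 465 = -5890$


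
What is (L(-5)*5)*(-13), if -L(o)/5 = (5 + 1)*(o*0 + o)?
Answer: -9750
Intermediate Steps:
L(o) = -30*o (L(o) = -5*(5 + 1)*(o*0 + o) = -30*(0 + o) = -30*o)
(L(-5)*5)*(-13) = (-30*(-5)*5)*(-13) = (150*5)*(-13) = 750*(-13) = -9750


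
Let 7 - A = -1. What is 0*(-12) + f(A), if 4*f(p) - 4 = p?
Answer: 3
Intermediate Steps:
A = 8 (A = 7 - 1*(-1) = 7 + 1 = 8)
f(p) = 1 + p/4
0*(-12) + f(A) = 0*(-12) + (1 + (¼)*8) = 0 + (1 + 2) = 0 + 3 = 3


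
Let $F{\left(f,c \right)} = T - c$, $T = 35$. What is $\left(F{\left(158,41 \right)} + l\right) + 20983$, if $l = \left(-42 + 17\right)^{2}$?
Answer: $21602$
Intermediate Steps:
$l = 625$ ($l = \left(-25\right)^{2} = 625$)
$F{\left(f,c \right)} = 35 - c$
$\left(F{\left(158,41 \right)} + l\right) + 20983 = \left(\left(35 - 41\right) + 625\right) + 20983 = \left(-6 + 625\right) + 20983 = 619 + 20983 = 21602$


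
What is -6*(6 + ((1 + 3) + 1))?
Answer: -66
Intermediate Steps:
-6*(6 + ((1 + 3) + 1)) = -6*(6 + (4 + 1)) = -6*(6 + 5) = -6*11 = -66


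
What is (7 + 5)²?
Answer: 144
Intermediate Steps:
(7 + 5)² = 12² = 144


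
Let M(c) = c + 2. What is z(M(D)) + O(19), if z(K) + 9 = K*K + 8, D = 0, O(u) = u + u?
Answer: 41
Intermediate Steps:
O(u) = 2*u
M(c) = 2 + c
z(K) = -1 + K² (z(K) = -9 + (K*K + 8) = -9 + (K² + 8) = -9 + (8 + K²) = -1 + K²)
z(M(D)) + O(19) = (-1 + (2 + 0)²) + 2*19 = (-1 + 2²) + 38 = (-1 + 4) + 38 = 3 + 38 = 41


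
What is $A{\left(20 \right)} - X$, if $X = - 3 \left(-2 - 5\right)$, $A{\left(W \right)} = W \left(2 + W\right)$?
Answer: $419$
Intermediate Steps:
$X = 21$ ($X = \left(-3\right) \left(-7\right) = 21$)
$A{\left(20 \right)} - X = 20 \left(2 + 20\right) - 21 = 20 \cdot 22 - 21 = 440 - 21 = 419$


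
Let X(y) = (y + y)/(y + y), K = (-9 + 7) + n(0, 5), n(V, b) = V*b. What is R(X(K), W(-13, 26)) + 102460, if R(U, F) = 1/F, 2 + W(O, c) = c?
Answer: 2459041/24 ≈ 1.0246e+5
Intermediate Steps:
K = -2 (K = (-9 + 7) + 0*5 = -2 + 0 = -2)
W(O, c) = -2 + c
X(y) = 1 (X(y) = (2*y)/((2*y)) = (2*y)*(1/(2*y)) = 1)
R(X(K), W(-13, 26)) + 102460 = 1/(-2 + 26) + 102460 = 1/24 + 102460 = 2459041/24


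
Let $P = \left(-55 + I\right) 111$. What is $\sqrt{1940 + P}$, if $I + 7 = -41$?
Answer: $i \sqrt{9493} \approx 97.432 i$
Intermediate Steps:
$I = -48$ ($I = -7 - 41 = -48$)
$P = -11433$ ($P = \left(-55 - 48\right) 111 = \left(-103\right) 111 = -11433$)
$\sqrt{1940 + P} = \sqrt{1940 - 11433} = \sqrt{-9493} = i \sqrt{9493}$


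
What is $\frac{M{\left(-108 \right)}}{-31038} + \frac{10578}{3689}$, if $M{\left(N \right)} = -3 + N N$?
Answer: $\frac{13585835}{5452342} \approx 2.4917$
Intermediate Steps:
$M{\left(N \right)} = -3 + N^{2}$
$\frac{M{\left(-108 \right)}}{-31038} + \frac{10578}{3689} = \frac{-3 + \left(-108\right)^{2}}{-31038} + \frac{10578}{3689} = \left(-3 + 11664\right) \left(- \frac{1}{31038}\right) + 10578 \cdot \frac{1}{3689} = 11661 \left(- \frac{1}{31038}\right) + \frac{10578}{3689} = - \frac{3887}{10346} + \frac{10578}{3689} = \frac{13585835}{5452342}$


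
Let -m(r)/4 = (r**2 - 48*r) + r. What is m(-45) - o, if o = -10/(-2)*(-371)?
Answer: -14705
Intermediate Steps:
o = -1855 (o = -10*(-1/2)*(-371) = 5*(-371) = -1855)
m(r) = -4*r**2 + 188*r (m(r) = -4*((r**2 - 48*r) + r) = -4*(r**2 - 47*r) = -4*r**2 + 188*r)
m(-45) - o = 4*(-45)*(47 - 1*(-45)) - 1*(-1855) = 4*(-45)*(47 + 45) + 1855 = 4*(-45)*92 + 1855 = -16560 + 1855 = -14705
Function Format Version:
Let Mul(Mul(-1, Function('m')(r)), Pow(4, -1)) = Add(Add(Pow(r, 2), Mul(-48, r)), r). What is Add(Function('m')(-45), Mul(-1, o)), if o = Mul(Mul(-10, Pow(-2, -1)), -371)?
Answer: -14705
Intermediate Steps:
o = -1855 (o = Mul(Mul(-10, Rational(-1, 2)), -371) = Mul(5, -371) = -1855)
Function('m')(r) = Add(Mul(-4, Pow(r, 2)), Mul(188, r)) (Function('m')(r) = Mul(-4, Add(Add(Pow(r, 2), Mul(-48, r)), r)) = Mul(-4, Add(Pow(r, 2), Mul(-47, r))) = Add(Mul(-4, Pow(r, 2)), Mul(188, r)))
Add(Function('m')(-45), Mul(-1, o)) = Add(Mul(4, -45, Add(47, Mul(-1, -45))), Mul(-1, -1855)) = Add(Mul(4, -45, Add(47, 45)), 1855) = Add(Mul(4, -45, 92), 1855) = Add(-16560, 1855) = -14705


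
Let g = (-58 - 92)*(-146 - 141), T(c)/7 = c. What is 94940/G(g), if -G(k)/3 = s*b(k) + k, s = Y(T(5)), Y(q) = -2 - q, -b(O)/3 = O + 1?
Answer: -94940/14465133 ≈ -0.0065634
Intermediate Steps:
T(c) = 7*c
b(O) = -3 - 3*O (b(O) = -3*(O + 1) = -3*(1 + O) = -3 - 3*O)
g = 43050 (g = -150*(-287) = 43050)
s = -37 (s = -2 - 7*5 = -2 - 1*35 = -2 - 35 = -37)
G(k) = -333 - 336*k (G(k) = -3*(-37*(-3 - 3*k) + k) = -3*((111 + 111*k) + k) = -3*(111 + 112*k) = -333 - 336*k)
94940/G(g) = 94940/(-333 - 336*43050) = 94940/(-333 - 14464800) = 94940/(-14465133) = 94940*(-1/14465133) = -94940/14465133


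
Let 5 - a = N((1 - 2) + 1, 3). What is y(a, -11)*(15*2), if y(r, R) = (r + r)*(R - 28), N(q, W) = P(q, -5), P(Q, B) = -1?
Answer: -14040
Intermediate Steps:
N(q, W) = -1
a = 6 (a = 5 - 1*(-1) = 5 + 1 = 6)
y(r, R) = 2*r*(-28 + R) (y(r, R) = (2*r)*(-28 + R) = 2*r*(-28 + R))
y(a, -11)*(15*2) = (2*6*(-28 - 11))*(15*2) = (2*6*(-39))*30 = -468*30 = -14040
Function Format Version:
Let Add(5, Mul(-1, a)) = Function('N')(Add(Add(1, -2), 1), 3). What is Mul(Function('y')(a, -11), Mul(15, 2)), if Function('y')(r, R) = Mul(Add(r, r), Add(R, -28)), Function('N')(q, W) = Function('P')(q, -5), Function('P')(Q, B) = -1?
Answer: -14040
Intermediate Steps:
Function('N')(q, W) = -1
a = 6 (a = Add(5, Mul(-1, -1)) = Add(5, 1) = 6)
Function('y')(r, R) = Mul(2, r, Add(-28, R)) (Function('y')(r, R) = Mul(Mul(2, r), Add(-28, R)) = Mul(2, r, Add(-28, R)))
Mul(Function('y')(a, -11), Mul(15, 2)) = Mul(Mul(2, 6, Add(-28, -11)), Mul(15, 2)) = Mul(Mul(2, 6, -39), 30) = Mul(-468, 30) = -14040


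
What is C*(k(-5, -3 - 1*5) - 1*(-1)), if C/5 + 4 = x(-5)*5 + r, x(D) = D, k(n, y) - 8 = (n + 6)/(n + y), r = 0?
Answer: -16820/13 ≈ -1293.8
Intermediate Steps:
k(n, y) = 8 + (6 + n)/(n + y) (k(n, y) = 8 + (n + 6)/(n + y) = 8 + (6 + n)/(n + y))
C = -145 (C = -20 + 5*(-5*5 + 0) = -20 + 5*(-25 + 0) = -20 + 5*(-25) = -20 - 125 = -145)
C*(k(-5, -3 - 1*5) - 1*(-1)) = -145*((6 + 8*(-3 - 1*5) + 9*(-5))/(-5 + (-3 - 1*5)) - 1*(-1)) = -145*((6 + 8*(-3 - 5) - 45)/(-5 + (-3 - 5)) + 1) = -145*((6 + 8*(-8) - 45)/(-5 - 8) + 1) = -145*((6 - 64 - 45)/(-13) + 1) = -145*(-1/13*(-103) + 1) = -145*(103/13 + 1) = -145*116/13 = -16820/13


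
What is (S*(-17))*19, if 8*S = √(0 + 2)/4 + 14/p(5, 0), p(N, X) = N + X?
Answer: -2261/20 - 323*√2/32 ≈ -127.32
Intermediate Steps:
S = 7/20 + √2/32 (S = (√(0 + 2)/4 + 14/(5 + 0))/8 = (√2*(¼) + 14/5)/8 = (√2/4 + 14*(⅕))/8 = (√2/4 + 14/5)/8 = (14/5 + √2/4)/8 = 7/20 + √2/32 ≈ 0.39419)
(S*(-17))*19 = ((7/20 + √2/32)*(-17))*19 = (-119/20 - 17*√2/32)*19 = -2261/20 - 323*√2/32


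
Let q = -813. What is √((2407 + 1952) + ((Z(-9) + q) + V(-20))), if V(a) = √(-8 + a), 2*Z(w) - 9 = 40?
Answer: √(14282 + 8*I*√7)/2 ≈ 59.754 + 0.044278*I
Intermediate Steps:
Z(w) = 49/2 (Z(w) = 9/2 + (½)*40 = 9/2 + 20 = 49/2)
√((2407 + 1952) + ((Z(-9) + q) + V(-20))) = √((2407 + 1952) + ((49/2 - 813) + √(-8 - 20))) = √(4359 + (-1577/2 + √(-28))) = √(4359 + (-1577/2 + 2*I*√7)) = √(7141/2 + 2*I*√7)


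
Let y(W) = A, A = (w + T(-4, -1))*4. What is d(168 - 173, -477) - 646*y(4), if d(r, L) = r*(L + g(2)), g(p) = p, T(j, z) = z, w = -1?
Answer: 7543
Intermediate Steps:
A = -8 (A = (-1 - 1)*4 = -2*4 = -8)
y(W) = -8
d(r, L) = r*(2 + L) (d(r, L) = r*(L + 2) = r*(2 + L))
d(168 - 173, -477) - 646*y(4) = (168 - 173)*(2 - 477) - 646*(-8) = -5*(-475) - 1*(-5168) = 2375 + 5168 = 7543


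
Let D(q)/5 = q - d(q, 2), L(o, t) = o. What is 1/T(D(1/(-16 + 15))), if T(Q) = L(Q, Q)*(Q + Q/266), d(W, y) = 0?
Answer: 266/6675 ≈ 0.039850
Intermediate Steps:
D(q) = 5*q (D(q) = 5*(q - 1*0) = 5*(q + 0) = 5*q)
T(Q) = 267*Q**2/266 (T(Q) = Q*(Q + Q/266) = Q*(267*Q/266) = 267*Q**2/266)
1/T(D(1/(-16 + 15))) = 1/(267*(5/(-16 + 15))**2/266) = 1/(267*(5/(-1))**2/266) = 1/(267*(5*(-1))**2/266) = 1/((267/266)*(-5)**2) = 1/((267/266)*25) = 1/(6675/266) = 266/6675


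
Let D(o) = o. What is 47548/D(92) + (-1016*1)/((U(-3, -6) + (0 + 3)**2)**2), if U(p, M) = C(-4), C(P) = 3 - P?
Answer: 377463/736 ≈ 512.86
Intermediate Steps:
U(p, M) = 7 (U(p, M) = 3 - 1*(-4) = 3 + 4 = 7)
47548/D(92) + (-1016*1)/((U(-3, -6) + (0 + 3)**2)**2) = 47548/92 + (-1016*1)/((7 + (0 + 3)**2)**2) = 47548*(1/92) - 1016/(7 + 3**2)**2 = 11887/23 - 1016/(7 + 9)**2 = 11887/23 - 1016/(16**2) = 11887/23 - 1016/256 = 11887/23 - 1016*1/256 = 11887/23 - 127/32 = 377463/736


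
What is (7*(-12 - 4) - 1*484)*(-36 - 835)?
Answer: 519116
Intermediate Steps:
(7*(-12 - 4) - 1*484)*(-36 - 835) = (7*(-16) - 484)*(-871) = (-112 - 484)*(-871) = -596*(-871) = 519116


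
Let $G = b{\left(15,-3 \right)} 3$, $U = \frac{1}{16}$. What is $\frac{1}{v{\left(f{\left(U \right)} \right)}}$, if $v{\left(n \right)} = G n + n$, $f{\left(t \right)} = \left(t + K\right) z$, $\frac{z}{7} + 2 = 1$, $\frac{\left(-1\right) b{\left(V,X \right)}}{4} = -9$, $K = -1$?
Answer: $\frac{16}{11445} \approx 0.001398$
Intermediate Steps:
$b{\left(V,X \right)} = 36$ ($b{\left(V,X \right)} = \left(-4\right) \left(-9\right) = 36$)
$U = \frac{1}{16} \approx 0.0625$
$z = -7$ ($z = -14 + 7 \cdot 1 = -14 + 7 = -7$)
$f{\left(t \right)} = 7 - 7 t$ ($f{\left(t \right)} = \left(t - 1\right) \left(-7\right) = \left(-1 + t\right) \left(-7\right) = 7 - 7 t$)
$G = 108$ ($G = 36 \cdot 3 = 108$)
$v{\left(n \right)} = 109 n$ ($v{\left(n \right)} = 108 n + n = 109 n$)
$\frac{1}{v{\left(f{\left(U \right)} \right)}} = \frac{1}{109 \left(7 - \frac{7}{16}\right)} = \frac{1}{109 \cdot \frac{105}{16}} = \frac{1}{\frac{11445}{16}} = \frac{16}{11445}$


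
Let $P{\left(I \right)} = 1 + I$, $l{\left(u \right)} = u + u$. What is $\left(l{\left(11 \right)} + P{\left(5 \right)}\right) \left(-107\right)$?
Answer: $-2996$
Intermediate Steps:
$l{\left(u \right)} = 2 u$
$\left(l{\left(11 \right)} + P{\left(5 \right)}\right) \left(-107\right) = \left(2 \cdot 11 + \left(1 + 5\right)\right) \left(-107\right) = \left(22 + 6\right) \left(-107\right) = 28 \left(-107\right) = -2996$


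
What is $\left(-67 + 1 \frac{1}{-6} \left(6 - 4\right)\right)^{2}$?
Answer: $\frac{40804}{9} \approx 4533.8$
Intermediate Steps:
$\left(-67 + 1 \frac{1}{-6} \left(6 - 4\right)\right)^{2} = \left(-67 + 1 \left(- \frac{1}{6}\right) 2\right)^{2} = \left(-67 - \frac{1}{3}\right)^{2} = \left(- \frac{202}{3}\right)^{2} = \frac{40804}{9}$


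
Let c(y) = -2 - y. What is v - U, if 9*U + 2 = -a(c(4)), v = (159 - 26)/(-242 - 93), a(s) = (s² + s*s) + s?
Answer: 21583/3015 ≈ 7.1585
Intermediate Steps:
a(s) = s + 2*s² (a(s) = (s² + s²) + s = 2*s² + s = s + 2*s²)
v = -133/335 (v = 133/(-335) = 133*(-1/335) = -133/335 ≈ -0.39702)
U = -68/9 (U = -2/9 + (-(-2 - 1*4)*(1 + 2*(-2 - 1*4)))/9 = -2/9 + (-(-2 - 4)*(1 + 2*(-2 - 4)))/9 = -2/9 + (-(-6)*(1 + 2*(-6)))/9 = -2/9 + (-(-6)*(1 - 12))/9 = -2/9 + (-(-6)*(-11))/9 = -2/9 + (-1*66)/9 = -2/9 + (⅑)*(-66) = -2/9 - 22/3 = -68/9 ≈ -7.5556)
v - U = -133/335 - 1*(-68/9) = -133/335 + 68/9 = 21583/3015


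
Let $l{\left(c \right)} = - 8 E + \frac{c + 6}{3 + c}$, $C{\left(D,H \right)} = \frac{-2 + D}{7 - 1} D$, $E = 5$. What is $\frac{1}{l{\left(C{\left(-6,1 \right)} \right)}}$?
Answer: $- \frac{11}{426} \approx -0.025822$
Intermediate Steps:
$C{\left(D,H \right)} = D \left(- \frac{1}{3} + \frac{D}{6}\right)$ ($C{\left(D,H \right)} = \frac{-2 + D}{6} D = \left(-2 + D\right) \frac{1}{6} D = \left(- \frac{1}{3} + \frac{D}{6}\right) D = D \left(- \frac{1}{3} + \frac{D}{6}\right)$)
$l{\left(c \right)} = -40 + \frac{6 + c}{3 + c}$ ($l{\left(c \right)} = \left(-8\right) 5 + \frac{c + 6}{3 + c} = -40 + \frac{6 + c}{3 + c}$)
$\frac{1}{l{\left(C{\left(-6,1 \right)} \right)}} = \frac{1}{3 \frac{1}{3 + \frac{1}{6} \left(-6\right) \left(-2 - 6\right)} \left(-38 - 13 \cdot \frac{1}{6} \left(-6\right) \left(-2 - 6\right)\right)} = \frac{1}{3 \frac{1}{3 + \frac{1}{6} \left(-6\right) \left(-8\right)} \left(-38 - 13 \cdot \frac{1}{6} \left(-6\right) \left(-8\right)\right)} = \frac{1}{3 \frac{1}{3 + 8} \left(-38 - 104\right)} = \frac{1}{3 \cdot \frac{1}{11} \left(-38 - 104\right)} = \frac{1}{3 \cdot \frac{1}{11} \left(-142\right)} = \frac{1}{- \frac{426}{11}} = - \frac{11}{426}$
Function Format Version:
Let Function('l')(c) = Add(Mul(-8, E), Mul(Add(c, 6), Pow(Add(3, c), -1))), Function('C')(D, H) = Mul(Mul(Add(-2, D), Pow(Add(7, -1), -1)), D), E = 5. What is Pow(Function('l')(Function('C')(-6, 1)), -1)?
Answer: Rational(-11, 426) ≈ -0.025822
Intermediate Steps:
Function('C')(D, H) = Mul(D, Add(Rational(-1, 3), Mul(Rational(1, 6), D))) (Function('C')(D, H) = Mul(Mul(Add(-2, D), Pow(6, -1)), D) = Mul(Mul(Add(-2, D), Rational(1, 6)), D) = Mul(Add(Rational(-1, 3), Mul(Rational(1, 6), D)), D) = Mul(D, Add(Rational(-1, 3), Mul(Rational(1, 6), D))))
Function('l')(c) = Add(-40, Mul(Pow(Add(3, c), -1), Add(6, c))) (Function('l')(c) = Add(Mul(-8, 5), Mul(Add(c, 6), Pow(Add(3, c), -1))) = Add(-40, Mul(Add(6, c), Pow(Add(3, c), -1))) = Add(-40, Mul(Pow(Add(3, c), -1), Add(6, c))))
Pow(Function('l')(Function('C')(-6, 1)), -1) = Pow(Mul(3, Pow(Add(3, Mul(Rational(1, 6), -6, Add(-2, -6))), -1), Add(-38, Mul(-13, Mul(Rational(1, 6), -6, Add(-2, -6))))), -1) = Pow(Mul(3, Pow(Add(3, Mul(Rational(1, 6), -6, -8)), -1), Add(-38, Mul(-13, Mul(Rational(1, 6), -6, -8)))), -1) = Pow(Mul(3, Pow(Add(3, 8), -1), Add(-38, Mul(-13, 8))), -1) = Pow(Mul(3, Pow(11, -1), Add(-38, -104)), -1) = Pow(Mul(3, Rational(1, 11), -142), -1) = Pow(Rational(-426, 11), -1) = Rational(-11, 426)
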